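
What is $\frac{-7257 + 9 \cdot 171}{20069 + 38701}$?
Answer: $- \frac{953}{9795} \approx -0.097295$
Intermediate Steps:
$\frac{-7257 + 9 \cdot 171}{20069 + 38701} = \frac{-7257 + 1539}{58770} = \left(-5718\right) \frac{1}{58770} = - \frac{953}{9795}$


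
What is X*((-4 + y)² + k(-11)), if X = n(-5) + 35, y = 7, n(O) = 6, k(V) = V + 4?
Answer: 82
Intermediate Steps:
k(V) = 4 + V
X = 41 (X = 6 + 35 = 41)
X*((-4 + y)² + k(-11)) = 41*((-4 + 7)² + (4 - 11)) = 41*(3² - 7) = 41*(9 - 7) = 41*2 = 82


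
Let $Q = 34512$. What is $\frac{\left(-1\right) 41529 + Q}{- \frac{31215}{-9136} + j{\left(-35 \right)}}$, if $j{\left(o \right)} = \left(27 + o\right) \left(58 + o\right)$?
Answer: $\frac{64107312}{1649809} \approx 38.857$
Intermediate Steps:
$\frac{\left(-1\right) 41529 + Q}{- \frac{31215}{-9136} + j{\left(-35 \right)}} = \frac{\left(-1\right) 41529 + 34512}{- \frac{31215}{-9136} + \left(1566 + \left(-35\right)^{2} + 85 \left(-35\right)\right)} = \frac{-41529 + 34512}{\left(-31215\right) \left(- \frac{1}{9136}\right) + \left(1566 + 1225 - 2975\right)} = - \frac{7017}{\frac{31215}{9136} - 184} = - \frac{7017}{- \frac{1649809}{9136}} = \left(-7017\right) \left(- \frac{9136}{1649809}\right) = \frac{64107312}{1649809}$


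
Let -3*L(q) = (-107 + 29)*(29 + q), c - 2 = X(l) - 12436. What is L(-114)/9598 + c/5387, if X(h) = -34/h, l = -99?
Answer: -6496553533/2559369087 ≈ -2.5383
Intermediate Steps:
c = -1230932/99 (c = 2 + (-34/(-99) - 12436) = 2 + (-34*(-1/99) - 12436) = 2 + (34/99 - 12436) = 2 - 1231130/99 = -1230932/99 ≈ -12434.)
L(q) = 754 + 26*q (L(q) = -(-107 + 29)*(29 + q)/3 = -(-26)*(29 + q) = -(-2262 - 78*q)/3 = 754 + 26*q)
L(-114)/9598 + c/5387 = (754 + 26*(-114))/9598 - 1230932/99/5387 = (754 - 2964)*(1/9598) - 1230932/99*1/5387 = -2210*1/9598 - 1230932/533313 = -1105/4799 - 1230932/533313 = -6496553533/2559369087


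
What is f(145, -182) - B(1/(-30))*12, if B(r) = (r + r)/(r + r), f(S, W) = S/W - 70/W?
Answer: -2259/182 ≈ -12.412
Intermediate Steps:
f(S, W) = -70/W + S/W
B(r) = 1 (B(r) = (2*r)/((2*r)) = (2*r)*(1/(2*r)) = 1)
f(145, -182) - B(1/(-30))*12 = (-70 + 145)/(-182) - 12 = -1/182*75 - 1*12 = -75/182 - 12 = -2259/182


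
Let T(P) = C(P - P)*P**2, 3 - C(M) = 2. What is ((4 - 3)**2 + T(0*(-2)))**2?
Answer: 1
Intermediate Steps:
C(M) = 1 (C(M) = 3 - 1*2 = 3 - 2 = 1)
T(P) = P**2 (T(P) = 1*P**2 = P**2)
((4 - 3)**2 + T(0*(-2)))**2 = ((4 - 3)**2 + (0*(-2))**2)**2 = (1**2 + 0**2)**2 = (1 + 0)**2 = 1**2 = 1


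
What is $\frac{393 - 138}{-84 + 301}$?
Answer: $\frac{255}{217} \approx 1.1751$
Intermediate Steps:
$\frac{393 - 138}{-84 + 301} = \frac{255}{217}$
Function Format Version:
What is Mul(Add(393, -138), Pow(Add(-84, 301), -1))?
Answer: Rational(255, 217) ≈ 1.1751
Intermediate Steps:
Mul(Add(393, -138), Pow(Add(-84, 301), -1)) = Mul(255, Pow(217, -1)) = Mul(255, Rational(1, 217)) = Rational(255, 217)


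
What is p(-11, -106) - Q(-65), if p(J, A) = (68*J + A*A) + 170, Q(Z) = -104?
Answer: 10762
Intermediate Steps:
p(J, A) = 170 + A² + 68*J (p(J, A) = (68*J + A²) + 170 = (A² + 68*J) + 170 = 170 + A² + 68*J)
p(-11, -106) - Q(-65) = (170 + (-106)² + 68*(-11)) - 1*(-104) = (170 + 11236 - 748) + 104 = 10658 + 104 = 10762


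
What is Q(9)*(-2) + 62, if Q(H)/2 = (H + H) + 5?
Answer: -30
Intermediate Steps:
Q(H) = 10 + 4*H (Q(H) = 2*((H + H) + 5) = 2*(2*H + 5) = 2*(5 + 2*H) = 10 + 4*H)
Q(9)*(-2) + 62 = (10 + 4*9)*(-2) + 62 = (10 + 36)*(-2) + 62 = 46*(-2) + 62 = -92 + 62 = -30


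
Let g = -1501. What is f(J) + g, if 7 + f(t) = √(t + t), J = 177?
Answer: -1508 + √354 ≈ -1489.2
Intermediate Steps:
f(t) = -7 + √2*√t (f(t) = -7 + √(t + t) = -7 + √(2*t) = -7 + √2*√t)
f(J) + g = (-7 + √2*√177) - 1501 = (-7 + √354) - 1501 = -1508 + √354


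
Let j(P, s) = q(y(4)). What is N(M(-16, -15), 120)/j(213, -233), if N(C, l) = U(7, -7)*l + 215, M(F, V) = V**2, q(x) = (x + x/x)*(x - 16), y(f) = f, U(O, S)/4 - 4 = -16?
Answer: 1109/12 ≈ 92.417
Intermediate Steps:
U(O, S) = -48 (U(O, S) = 16 + 4*(-16) = 16 - 64 = -48)
q(x) = (1 + x)*(-16 + x) (q(x) = (x + 1)*(-16 + x) = (1 + x)*(-16 + x))
j(P, s) = -60 (j(P, s) = -16 + 4**2 - 15*4 = -16 + 16 - 60 = -60)
N(C, l) = 215 - 48*l (N(C, l) = -48*l + 215 = 215 - 48*l)
N(M(-16, -15), 120)/j(213, -233) = (215 - 48*120)/(-60) = (215 - 5760)*(-1/60) = -5545*(-1/60) = 1109/12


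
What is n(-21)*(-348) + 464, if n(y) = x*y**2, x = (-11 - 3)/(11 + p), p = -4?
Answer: 307400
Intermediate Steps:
x = -2 (x = (-11 - 3)/(11 - 4) = -14/7 = -14*1/7 = -2)
n(y) = -2*y**2
n(-21)*(-348) + 464 = -2*(-21)**2*(-348) + 464 = -2*441*(-348) + 464 = -882*(-348) + 464 = 306936 + 464 = 307400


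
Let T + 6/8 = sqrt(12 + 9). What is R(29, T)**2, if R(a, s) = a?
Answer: 841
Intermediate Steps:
T = -3/4 + sqrt(21) (T = -3/4 + sqrt(12 + 9) = -3/4 + sqrt(21) ≈ 3.8326)
R(29, T)**2 = 29**2 = 841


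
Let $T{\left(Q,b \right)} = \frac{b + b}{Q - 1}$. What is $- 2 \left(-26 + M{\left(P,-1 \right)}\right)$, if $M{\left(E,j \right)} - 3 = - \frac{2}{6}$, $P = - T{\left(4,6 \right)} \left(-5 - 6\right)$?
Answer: $\frac{140}{3} \approx 46.667$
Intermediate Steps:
$T{\left(Q,b \right)} = \frac{2 b}{-1 + Q}$
$P = 44$ ($P = - \frac{2 \cdot 6}{-1 + 4} \left(-5 - 6\right) = - \frac{2 \cdot 6}{3} \left(-5 - 6\right) = - \frac{2 \cdot 6}{3} \left(-11\right) = \left(-1\right) 4 \left(-11\right) = \left(-4\right) \left(-11\right) = 44$)
$M{\left(E,j \right)} = \frac{8}{3}$ ($M{\left(E,j \right)} = 3 - \frac{2}{6} = 3 - \frac{1}{3} = \frac{8}{3}$)
$- 2 \left(-26 + M{\left(P,-1 \right)}\right) = - 2 \left(-26 + \frac{8}{3}\right) = \left(-2\right) \left(- \frac{70}{3}\right) = \frac{140}{3}$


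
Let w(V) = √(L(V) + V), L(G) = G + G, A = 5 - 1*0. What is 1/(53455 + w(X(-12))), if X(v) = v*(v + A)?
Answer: 53455/2857436773 - 6*√7/2857436773 ≈ 1.8702e-5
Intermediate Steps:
A = 5 (A = 5 + 0 = 5)
L(G) = 2*G
X(v) = v*(5 + v) (X(v) = v*(v + 5) = v*(5 + v))
w(V) = √3*√V (w(V) = √(2*V + V) = √(3*V) = √3*√V)
1/(53455 + w(X(-12))) = 1/(53455 + √3*√(-12*(5 - 12))) = 1/(53455 + √3*√(-12*(-7))) = 1/(53455 + √3*√84) = 1/(53455 + √3*(2*√21)) = 1/(53455 + 6*√7)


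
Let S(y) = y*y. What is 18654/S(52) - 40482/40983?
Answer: 109172259/18469672 ≈ 5.9109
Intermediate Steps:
S(y) = y²
18654/S(52) - 40482/40983 = 18654/(52²) - 40482/40983 = 18654/2704 - 40482*1/40983 = 18654*(1/2704) - 13494/13661 = 9327/1352 - 13494/13661 = 109172259/18469672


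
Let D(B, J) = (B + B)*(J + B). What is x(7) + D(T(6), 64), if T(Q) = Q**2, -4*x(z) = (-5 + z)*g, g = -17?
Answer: 14417/2 ≈ 7208.5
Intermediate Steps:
x(z) = -85/4 + 17*z/4 (x(z) = -(-5 + z)*(-17)/4 = -(85 - 17*z)/4 = -85/4 + 17*z/4)
D(B, J) = 2*B*(B + J) (D(B, J) = (2*B)*(B + J) = 2*B*(B + J))
x(7) + D(T(6), 64) = (-85/4 + (17/4)*7) + 2*6**2*(6**2 + 64) = (-85/4 + 119/4) + 2*36*(36 + 64) = 17/2 + 2*36*100 = 17/2 + 7200 = 14417/2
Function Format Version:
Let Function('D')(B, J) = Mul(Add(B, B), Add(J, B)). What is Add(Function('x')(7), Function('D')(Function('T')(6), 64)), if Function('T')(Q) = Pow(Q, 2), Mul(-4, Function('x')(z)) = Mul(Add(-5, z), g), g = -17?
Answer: Rational(14417, 2) ≈ 7208.5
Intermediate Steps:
Function('x')(z) = Add(Rational(-85, 4), Mul(Rational(17, 4), z)) (Function('x')(z) = Mul(Rational(-1, 4), Mul(Add(-5, z), -17)) = Mul(Rational(-1, 4), Add(85, Mul(-17, z))) = Add(Rational(-85, 4), Mul(Rational(17, 4), z)))
Function('D')(B, J) = Mul(2, B, Add(B, J)) (Function('D')(B, J) = Mul(Mul(2, B), Add(B, J)) = Mul(2, B, Add(B, J)))
Add(Function('x')(7), Function('D')(Function('T')(6), 64)) = Add(Add(Rational(-85, 4), Mul(Rational(17, 4), 7)), Mul(2, Pow(6, 2), Add(Pow(6, 2), 64))) = Add(Add(Rational(-85, 4), Rational(119, 4)), Mul(2, 36, Add(36, 64))) = Add(Rational(17, 2), Mul(2, 36, 100)) = Add(Rational(17, 2), 7200) = Rational(14417, 2)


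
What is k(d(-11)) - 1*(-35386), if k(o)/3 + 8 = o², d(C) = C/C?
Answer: 35365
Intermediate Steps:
d(C) = 1
k(o) = -24 + 3*o²
k(d(-11)) - 1*(-35386) = (-24 + 3*1²) - 1*(-35386) = (-24 + 3*1) + 35386 = (-24 + 3) + 35386 = -21 + 35386 = 35365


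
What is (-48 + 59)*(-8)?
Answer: -88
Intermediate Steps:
(-48 + 59)*(-8) = 11*(-8) = -88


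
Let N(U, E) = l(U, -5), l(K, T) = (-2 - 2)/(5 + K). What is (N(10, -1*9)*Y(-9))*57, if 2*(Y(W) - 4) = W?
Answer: 38/5 ≈ 7.6000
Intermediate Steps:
l(K, T) = -4/(5 + K)
N(U, E) = -4/(5 + U)
Y(W) = 4 + W/2
(N(10, -1*9)*Y(-9))*57 = ((-4/(5 + 10))*(4 + (½)*(-9)))*57 = ((-4/15)*(4 - 9/2))*57 = (-4*1/15*(-½))*57 = -4/15*(-½)*57 = (2/15)*57 = 38/5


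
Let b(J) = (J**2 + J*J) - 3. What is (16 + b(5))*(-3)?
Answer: -189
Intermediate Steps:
b(J) = -3 + 2*J**2 (b(J) = (J**2 + J**2) - 3 = 2*J**2 - 3 = -3 + 2*J**2)
(16 + b(5))*(-3) = (16 + (-3 + 2*5**2))*(-3) = (16 + (-3 + 2*25))*(-3) = (16 + (-3 + 50))*(-3) = (16 + 47)*(-3) = 63*(-3) = -189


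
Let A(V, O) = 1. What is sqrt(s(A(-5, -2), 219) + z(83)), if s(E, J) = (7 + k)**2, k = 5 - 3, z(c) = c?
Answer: 2*sqrt(41) ≈ 12.806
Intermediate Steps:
k = 2
s(E, J) = 81 (s(E, J) = (7 + 2)**2 = 9**2 = 81)
sqrt(s(A(-5, -2), 219) + z(83)) = sqrt(81 + 83) = sqrt(164) = 2*sqrt(41)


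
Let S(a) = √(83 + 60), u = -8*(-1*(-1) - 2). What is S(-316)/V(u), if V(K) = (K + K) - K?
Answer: √143/8 ≈ 1.4948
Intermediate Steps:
u = 8 (u = -8*(1 - 2) = -8*(-1) = 8)
S(a) = √143
V(K) = K (V(K) = 2*K - K = K)
S(-316)/V(u) = √143/8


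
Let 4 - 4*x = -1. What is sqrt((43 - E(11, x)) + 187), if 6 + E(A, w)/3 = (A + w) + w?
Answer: sqrt(830)/2 ≈ 14.405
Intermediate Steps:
x = 5/4 (x = 1 - 1/4*(-1) = 1 + 1/4 = 5/4 ≈ 1.2500)
E(A, w) = -18 + 3*A + 6*w (E(A, w) = -18 + 3*((A + w) + w) = -18 + 3*(A + 2*w) = -18 + (3*A + 6*w) = -18 + 3*A + 6*w)
sqrt((43 - E(11, x)) + 187) = sqrt((43 - (-18 + 3*11 + 6*(5/4))) + 187) = sqrt((43 - (-18 + 33 + 15/2)) + 187) = sqrt((43 - 1*45/2) + 187) = sqrt((43 - 45/2) + 187) = sqrt(41/2 + 187) = sqrt(415/2) = sqrt(830)/2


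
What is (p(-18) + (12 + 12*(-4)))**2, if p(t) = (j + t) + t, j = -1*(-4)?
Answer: 4624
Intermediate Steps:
j = 4
p(t) = 4 + 2*t (p(t) = (4 + t) + t = 4 + 2*t)
(p(-18) + (12 + 12*(-4)))**2 = ((4 + 2*(-18)) + (12 + 12*(-4)))**2 = ((4 - 36) + (12 - 48))**2 = (-32 - 36)**2 = (-68)**2 = 4624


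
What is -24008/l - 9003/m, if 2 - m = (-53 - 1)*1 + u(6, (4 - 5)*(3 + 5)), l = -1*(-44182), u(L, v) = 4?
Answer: -199509481/1148732 ≈ -173.68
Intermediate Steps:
l = 44182
m = 52 (m = 2 - ((-53 - 1)*1 + 4) = 2 - (-54*1 + 4) = 2 - (-54 + 4) = 2 - 1*(-50) = 2 + 50 = 52)
-24008/l - 9003/m = -24008/44182 - 9003/52 = -24008*1/44182 - 9003*1/52 = -12004/22091 - 9003/52 = -199509481/1148732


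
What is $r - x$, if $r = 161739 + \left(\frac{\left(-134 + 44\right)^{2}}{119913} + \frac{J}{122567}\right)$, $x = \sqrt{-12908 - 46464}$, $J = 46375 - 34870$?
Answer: $\frac{792380459260878}{4899125557} - 2 i \sqrt{14843} \approx 1.6174 \cdot 10^{5} - 243.66 i$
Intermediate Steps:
$J = 11505$
$x = 2 i \sqrt{14843}$ ($x = \sqrt{-59372} = 2 i \sqrt{14843} \approx 243.66 i$)
$r = \frac{792380459260878}{4899125557}$ ($r = 161739 + \left(\frac{\left(-134 + 44\right)^{2}}{119913} + \frac{11505}{122567}\right) = 161739 + \left(\left(-90\right)^{2} \cdot \frac{1}{119913} + 11505 \cdot \frac{1}{122567}\right) = 161739 + \left(8100 \cdot \frac{1}{119913} + \frac{11505}{122567}\right) = 161739 + \left(\frac{2700}{39971} + \frac{11505}{122567}\right) = 161739 + \frac{790797255}{4899125557} = \frac{792380459260878}{4899125557} \approx 1.6174 \cdot 10^{5}$)
$r - x = \frac{792380459260878}{4899125557} - 2 i \sqrt{14843}$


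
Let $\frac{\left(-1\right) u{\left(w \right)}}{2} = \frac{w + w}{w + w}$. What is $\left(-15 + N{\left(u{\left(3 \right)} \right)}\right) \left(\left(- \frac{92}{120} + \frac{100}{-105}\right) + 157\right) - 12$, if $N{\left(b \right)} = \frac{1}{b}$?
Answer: $- \frac{1015919}{420} \approx -2418.9$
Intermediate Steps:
$u{\left(w \right)} = -2$ ($u{\left(w \right)} = - 2 \frac{w + w}{w + w} = - 2 \frac{2 w}{2 w} = - 2 \cdot 2 w \frac{1}{2 w} = \left(-2\right) 1 = -2$)
$\left(-15 + N{\left(u{\left(3 \right)} \right)}\right) \left(\left(- \frac{92}{120} + \frac{100}{-105}\right) + 157\right) - 12 = \left(-15 + \frac{1}{-2}\right) \left(\left(- \frac{92}{120} + \frac{100}{-105}\right) + 157\right) - 12 = \left(-15 - \frac{1}{2}\right) \left(\left(\left(-92\right) \frac{1}{120} + 100 \left(- \frac{1}{105}\right)\right) + 157\right) - 12 = - \frac{31 \left(\left(- \frac{23}{30} - \frac{20}{21}\right) + 157\right)}{2} - 12 = - \frac{31 \left(- \frac{361}{210} + 157\right)}{2} - 12 = \left(- \frac{31}{2}\right) \frac{32609}{210} - 12 = - \frac{1010879}{420} - 12 = - \frac{1015919}{420}$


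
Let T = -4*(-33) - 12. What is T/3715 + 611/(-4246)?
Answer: -352069/3154778 ≈ -0.11160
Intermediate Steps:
T = 120 (T = 132 - 12 = 120)
T/3715 + 611/(-4246) = 120/3715 + 611/(-4246) = 120*(1/3715) + 611*(-1/4246) = 24/743 - 611/4246 = -352069/3154778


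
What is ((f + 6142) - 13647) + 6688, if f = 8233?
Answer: 7416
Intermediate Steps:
((f + 6142) - 13647) + 6688 = ((8233 + 6142) - 13647) + 6688 = (14375 - 13647) + 6688 = 728 + 6688 = 7416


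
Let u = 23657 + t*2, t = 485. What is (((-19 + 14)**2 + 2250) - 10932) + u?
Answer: 15970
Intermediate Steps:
u = 24627 (u = 23657 + 485*2 = 23657 + 970 = 24627)
(((-19 + 14)**2 + 2250) - 10932) + u = (((-19 + 14)**2 + 2250) - 10932) + 24627 = (((-5)**2 + 2250) - 10932) + 24627 = ((25 + 2250) - 10932) + 24627 = (2275 - 10932) + 24627 = -8657 + 24627 = 15970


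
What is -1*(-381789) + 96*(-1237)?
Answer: 263037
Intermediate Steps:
-1*(-381789) + 96*(-1237) = 381789 - 118752 = 263037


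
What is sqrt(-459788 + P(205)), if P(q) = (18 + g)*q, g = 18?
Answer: 2*I*sqrt(113102) ≈ 672.61*I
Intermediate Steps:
P(q) = 36*q (P(q) = (18 + 18)*q = 36*q)
sqrt(-459788 + P(205)) = sqrt(-459788 + 36*205) = sqrt(-459788 + 7380) = sqrt(-452408) = 2*I*sqrt(113102)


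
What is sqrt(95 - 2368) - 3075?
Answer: -3075 + I*sqrt(2273) ≈ -3075.0 + 47.676*I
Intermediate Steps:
sqrt(95 - 2368) - 3075 = sqrt(-2273) - 3075 = I*sqrt(2273) - 3075 = -3075 + I*sqrt(2273)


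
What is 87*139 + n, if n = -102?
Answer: 11991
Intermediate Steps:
87*139 + n = 87*139 - 102 = 12093 - 102 = 11991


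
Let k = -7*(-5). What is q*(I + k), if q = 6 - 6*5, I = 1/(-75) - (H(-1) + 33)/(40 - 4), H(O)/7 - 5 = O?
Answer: -59926/75 ≈ -799.01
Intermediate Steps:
H(O) = 35 + 7*O
I = -1537/900 (I = 1/(-75) - ((35 + 7*(-1)) + 33)/(40 - 4) = -1/75 - ((35 - 7) + 33)/36 = -1/75 - (28 + 33)/36 = -1/75 - 61/36 = -1537/900 ≈ -1.7078)
q = -24 (q = 6 - 30 = -24)
k = 35
q*(I + k) = -24*(-1537/900 + 35) = -24*29963/900 = -59926/75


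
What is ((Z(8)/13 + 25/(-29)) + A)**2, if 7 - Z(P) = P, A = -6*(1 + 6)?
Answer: 262051344/142129 ≈ 1843.8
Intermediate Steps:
A = -42 (A = -6*7 = -42)
Z(P) = 7 - P
((Z(8)/13 + 25/(-29)) + A)**2 = (((7 - 1*8)/13 + 25/(-29)) - 42)**2 = (((7 - 8)*(1/13) + 25*(-1/29)) - 42)**2 = ((-1*1/13 - 25/29) - 42)**2 = ((-1/13 - 25/29) - 42)**2 = (-354/377 - 42)**2 = (-16188/377)**2 = 262051344/142129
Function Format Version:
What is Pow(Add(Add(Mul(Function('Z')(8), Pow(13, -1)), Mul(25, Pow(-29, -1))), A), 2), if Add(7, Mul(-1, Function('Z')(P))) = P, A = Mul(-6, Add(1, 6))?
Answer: Rational(262051344, 142129) ≈ 1843.8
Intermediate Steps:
A = -42 (A = Mul(-6, 7) = -42)
Function('Z')(P) = Add(7, Mul(-1, P))
Pow(Add(Add(Mul(Function('Z')(8), Pow(13, -1)), Mul(25, Pow(-29, -1))), A), 2) = Pow(Add(Add(Mul(Add(7, Mul(-1, 8)), Pow(13, -1)), Mul(25, Pow(-29, -1))), -42), 2) = Pow(Add(Add(Mul(Add(7, -8), Rational(1, 13)), Mul(25, Rational(-1, 29))), -42), 2) = Pow(Add(Add(Mul(-1, Rational(1, 13)), Rational(-25, 29)), -42), 2) = Pow(Add(Add(Rational(-1, 13), Rational(-25, 29)), -42), 2) = Pow(Add(Rational(-354, 377), -42), 2) = Pow(Rational(-16188, 377), 2) = Rational(262051344, 142129)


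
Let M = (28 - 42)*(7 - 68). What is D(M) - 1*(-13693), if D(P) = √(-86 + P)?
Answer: 13693 + 16*√3 ≈ 13721.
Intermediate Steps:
M = 854 (M = -14*(-61) = 854)
D(M) - 1*(-13693) = √(-86 + 854) - 1*(-13693) = √768 + 13693 = 16*√3 + 13693 = 13693 + 16*√3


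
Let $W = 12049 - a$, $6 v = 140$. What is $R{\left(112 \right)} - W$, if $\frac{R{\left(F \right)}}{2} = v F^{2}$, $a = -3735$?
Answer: $\frac{1708808}{3} \approx 5.696 \cdot 10^{5}$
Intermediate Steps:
$v = \frac{70}{3}$ ($v = \frac{1}{6} \cdot 140 = \frac{70}{3} \approx 23.333$)
$R{\left(F \right)} = \frac{140 F^{2}}{3}$ ($R{\left(F \right)} = 2 \frac{70 F^{2}}{3} = \frac{140 F^{2}}{3}$)
$W = 15784$ ($W = 12049 - -3735 = 12049 + 3735 = 15784$)
$R{\left(112 \right)} - W = \frac{140 \cdot 112^{2}}{3} - 15784 = \frac{140}{3} \cdot 12544 - 15784 = \frac{1756160}{3} - 15784 = \frac{1708808}{3}$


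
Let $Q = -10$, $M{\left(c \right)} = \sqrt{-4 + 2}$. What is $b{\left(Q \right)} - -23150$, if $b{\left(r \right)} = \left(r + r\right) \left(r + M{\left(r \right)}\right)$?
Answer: $23350 - 20 i \sqrt{2} \approx 23350.0 - 28.284 i$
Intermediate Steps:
$M{\left(c \right)} = i \sqrt{2}$ ($M{\left(c \right)} = \sqrt{-2} = i \sqrt{2}$)
$b{\left(r \right)} = 2 r \left(r + i \sqrt{2}\right)$ ($b{\left(r \right)} = \left(r + r\right) \left(r + i \sqrt{2}\right) = 2 r \left(r + i \sqrt{2}\right)$)
$b{\left(Q \right)} - -23150 = 2 \left(-10\right) \left(-10 + i \sqrt{2}\right) - -23150 = \left(200 - 20 i \sqrt{2}\right) + 23150 = 23350 - 20 i \sqrt{2}$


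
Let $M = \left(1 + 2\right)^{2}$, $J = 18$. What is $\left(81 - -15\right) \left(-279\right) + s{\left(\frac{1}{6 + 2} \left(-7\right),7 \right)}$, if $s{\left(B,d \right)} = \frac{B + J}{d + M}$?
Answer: $- \frac{3428215}{128} \approx -26783.0$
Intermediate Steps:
$M = 9$ ($M = 3^{2} = 9$)
$s{\left(B,d \right)} = \frac{18 + B}{9 + d}$ ($s{\left(B,d \right)} = \frac{B + 18}{d + 9} = \frac{18 + B}{9 + d}$)
$\left(81 - -15\right) \left(-279\right) + s{\left(\frac{1}{6 + 2} \left(-7\right),7 \right)} = \left(81 - -15\right) \left(-279\right) + \frac{18 + \frac{1}{6 + 2} \left(-7\right)}{9 + 7} = \left(81 + 15\right) \left(-279\right) + \frac{18 + \frac{1}{8} \left(-7\right)}{16} = 96 \left(-279\right) + \frac{18 + \frac{1}{8} \left(-7\right)}{16} = -26784 + \frac{18 - \frac{7}{8}}{16} = -26784 + \frac{1}{16} \cdot \frac{137}{8} = -26784 + \frac{137}{128} = - \frac{3428215}{128}$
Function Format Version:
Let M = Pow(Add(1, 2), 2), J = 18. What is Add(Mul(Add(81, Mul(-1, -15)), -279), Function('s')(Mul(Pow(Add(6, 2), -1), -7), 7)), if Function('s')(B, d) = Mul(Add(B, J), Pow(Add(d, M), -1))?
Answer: Rational(-3428215, 128) ≈ -26783.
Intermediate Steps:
M = 9 (M = Pow(3, 2) = 9)
Function('s')(B, d) = Mul(Pow(Add(9, d), -1), Add(18, B)) (Function('s')(B, d) = Mul(Add(B, 18), Pow(Add(d, 9), -1)) = Mul(Add(18, B), Pow(Add(9, d), -1)) = Mul(Pow(Add(9, d), -1), Add(18, B)))
Add(Mul(Add(81, Mul(-1, -15)), -279), Function('s')(Mul(Pow(Add(6, 2), -1), -7), 7)) = Add(Mul(Add(81, Mul(-1, -15)), -279), Mul(Pow(Add(9, 7), -1), Add(18, Mul(Pow(Add(6, 2), -1), -7)))) = Add(Mul(Add(81, 15), -279), Mul(Pow(16, -1), Add(18, Mul(Pow(8, -1), -7)))) = Add(Mul(96, -279), Mul(Rational(1, 16), Add(18, Mul(Rational(1, 8), -7)))) = Add(-26784, Mul(Rational(1, 16), Add(18, Rational(-7, 8)))) = Add(-26784, Mul(Rational(1, 16), Rational(137, 8))) = Add(-26784, Rational(137, 128)) = Rational(-3428215, 128)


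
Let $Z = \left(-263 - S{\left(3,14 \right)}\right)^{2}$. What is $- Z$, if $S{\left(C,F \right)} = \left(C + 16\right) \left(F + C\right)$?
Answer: $-343396$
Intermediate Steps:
$S{\left(C,F \right)} = \left(16 + C\right) \left(C + F\right)$
$Z = 343396$ ($Z = \left(-263 - \left(3^{2} + 16 \cdot 3 + 16 \cdot 14 + 3 \cdot 14\right)\right)^{2} = \left(-263 - \left(9 + 48 + 224 + 42\right)\right)^{2} = \left(-263 - 323\right)^{2} = \left(-586\right)^{2} = 343396$)
$- Z = \left(-1\right) 343396 = -343396$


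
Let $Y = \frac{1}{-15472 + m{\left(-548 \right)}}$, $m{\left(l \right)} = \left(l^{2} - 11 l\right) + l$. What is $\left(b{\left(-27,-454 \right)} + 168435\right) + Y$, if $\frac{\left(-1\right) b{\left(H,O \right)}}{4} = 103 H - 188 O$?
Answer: $- \frac{46986706887}{290312} \approx -1.6185 \cdot 10^{5}$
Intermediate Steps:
$m{\left(l \right)} = l^{2} - 10 l$
$b{\left(H,O \right)} = - 412 H + 752 O$ ($b{\left(H,O \right)} = - 4 \left(103 H - 188 O\right) = - 4 \left(- 188 O + 103 H\right) = - 412 H + 752 O$)
$Y = \frac{1}{290312}$ ($Y = \frac{1}{-15472 - 548 \left(-10 - 548\right)} = \frac{1}{-15472 - -305784} = \frac{1}{-15472 + 305784} = \frac{1}{290312} \approx 3.4446 \cdot 10^{-6}$)
$\left(b{\left(-27,-454 \right)} + 168435\right) + Y = \left(\left(\left(-412\right) \left(-27\right) + 752 \left(-454\right)\right) + 168435\right) + \frac{1}{290312} = \left(\left(11124 - 341408\right) + 168435\right) + \frac{1}{290312} = \left(-330284 + 168435\right) + \frac{1}{290312} = -161849 + \frac{1}{290312} = - \frac{46986706887}{290312}$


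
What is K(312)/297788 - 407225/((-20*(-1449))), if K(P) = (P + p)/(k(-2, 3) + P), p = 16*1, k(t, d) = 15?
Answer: -94414779473/6718990644 ≈ -14.052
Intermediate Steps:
p = 16
K(P) = (16 + P)/(15 + P) (K(P) = (P + 16)/(15 + P) = (16 + P)/(15 + P))
K(312)/297788 - 407225/((-20*(-1449))) = ((16 + 312)/(15 + 312))/297788 - 407225/((-20*(-1449))) = (328/327)*(1/297788) - 407225/28980 = ((1/327)*328)*(1/297788) - 407225*1/28980 = (328/327)*(1/297788) - 11635/828 = 82/24344169 - 11635/828 = -94414779473/6718990644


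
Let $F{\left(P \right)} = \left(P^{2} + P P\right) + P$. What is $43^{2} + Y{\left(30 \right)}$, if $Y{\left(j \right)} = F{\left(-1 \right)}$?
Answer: $1850$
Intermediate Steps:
$F{\left(P \right)} = P + 2 P^{2}$ ($F{\left(P \right)} = \left(P^{2} + P^{2}\right) + P = 2 P^{2} + P = P + 2 P^{2}$)
$Y{\left(j \right)} = 1$ ($Y{\left(j \right)} = - (1 + 2 \left(-1\right)) = - (1 - 2) = \left(-1\right) \left(-1\right) = 1$)
$43^{2} + Y{\left(30 \right)} = 43^{2} + 1 = 1849 + 1 = 1850$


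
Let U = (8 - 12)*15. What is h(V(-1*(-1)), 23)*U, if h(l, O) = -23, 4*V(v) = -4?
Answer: 1380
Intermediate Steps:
V(v) = -1 (V(v) = (1/4)*(-4) = -1)
U = -60 (U = -4*15 = -60)
h(V(-1*(-1)), 23)*U = -23*(-60) = 1380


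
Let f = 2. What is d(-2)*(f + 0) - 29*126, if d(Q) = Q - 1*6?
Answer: -3670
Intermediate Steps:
d(Q) = -6 + Q (d(Q) = Q - 6 = -6 + Q)
d(-2)*(f + 0) - 29*126 = (-6 - 2)*(2 + 0) - 29*126 = -8*2 - 3654 = -16 - 3654 = -3670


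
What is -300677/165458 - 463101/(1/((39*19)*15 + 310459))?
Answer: -24640210689376769/165458 ≈ -1.4892e+11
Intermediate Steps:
-300677/165458 - 463101/(1/((39*19)*15 + 310459)) = -300677*1/165458 - 463101/(1/(741*15 + 310459)) = -300677/165458 - 463101/(1/(11115 + 310459)) = -300677/165458 - 463101/(1/321574) = -300677/165458 - 463101/1/321574 = -300677/165458 - 463101*321574 = -300677/165458 - 148921240974 = -24640210689376769/165458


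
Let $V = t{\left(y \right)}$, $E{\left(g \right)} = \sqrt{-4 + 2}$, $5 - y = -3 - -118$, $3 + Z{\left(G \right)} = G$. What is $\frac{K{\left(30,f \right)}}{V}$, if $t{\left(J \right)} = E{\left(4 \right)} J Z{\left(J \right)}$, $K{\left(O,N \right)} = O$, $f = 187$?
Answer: $- \frac{3 i \sqrt{2}}{2486} \approx - 0.0017066 i$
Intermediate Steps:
$Z{\left(G \right)} = -3 + G$
$y = -110$ ($y = 5 - \left(-3 - -118\right) = 5 - \left(-3 + 118\right) = 5 - 115 = -110$)
$E{\left(g \right)} = i \sqrt{2}$ ($E{\left(g \right)} = \sqrt{-2} = i \sqrt{2}$)
$t{\left(J \right)} = i J \sqrt{2} \left(-3 + J\right)$ ($t{\left(J \right)} = i \sqrt{2} J \left(-3 + J\right) = i J \sqrt{2} \left(-3 + J\right)$)
$V = 12430 i \sqrt{2}$ ($V = i \left(-110\right) \sqrt{2} \left(-3 - 110\right) = i \left(-110\right) \sqrt{2} \left(-113\right) = 12430 i \sqrt{2} \approx 17579.0 i$)
$\frac{K{\left(30,f \right)}}{V} = \frac{30}{12430 i \sqrt{2}} = 30 \left(- \frac{i \sqrt{2}}{24860}\right) = - \frac{3 i \sqrt{2}}{2486}$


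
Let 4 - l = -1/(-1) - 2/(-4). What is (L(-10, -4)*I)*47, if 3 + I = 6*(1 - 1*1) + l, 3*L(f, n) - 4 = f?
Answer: 47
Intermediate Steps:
L(f, n) = 4/3 + f/3
l = 5/2 (l = 4 - (-1/(-1) - 2/(-4)) = 4 - (-1*(-1) - 2*(-¼)) = 4 - (1 + ½) = 4 - 1*3/2 = 4 - 3/2 = 5/2 ≈ 2.5000)
I = -½ (I = -3 + (6*(1 - 1*1) + 5/2) = -3 + (6*(1 - 1) + 5/2) = -3 + (6*0 + 5/2) = -3 + (0 + 5/2) = -3 + 5/2 = -½ ≈ -0.50000)
(L(-10, -4)*I)*47 = ((4/3 + (⅓)*(-10))*(-½))*47 = ((4/3 - 10/3)*(-½))*47 = -2*(-½)*47 = 1*47 = 47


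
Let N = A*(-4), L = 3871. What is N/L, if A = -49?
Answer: 4/79 ≈ 0.050633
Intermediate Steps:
N = 196 (N = -49*(-4) = 196)
N/L = 196/3871 = 196*(1/3871) = 4/79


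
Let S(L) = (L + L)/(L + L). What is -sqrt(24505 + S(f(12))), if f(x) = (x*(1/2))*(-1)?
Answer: -sqrt(24506) ≈ -156.54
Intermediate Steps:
f(x) = -x/2 (f(x) = (x*(1*(1/2)))*(-1) = (x*(1/2))*(-1) = (x/2)*(-1) = -x/2)
S(L) = 1 (S(L) = (2*L)/((2*L)) = (2*L)*(1/(2*L)) = 1)
-sqrt(24505 + S(f(12))) = -sqrt(24505 + 1) = -sqrt(24506)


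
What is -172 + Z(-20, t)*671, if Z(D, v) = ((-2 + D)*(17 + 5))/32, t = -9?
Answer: -82567/8 ≈ -10321.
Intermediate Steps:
Z(D, v) = -11/8 + 11*D/16 (Z(D, v) = ((-2 + D)*22)*(1/32) = (-44 + 22*D)*(1/32) = -11/8 + 11*D/16)
-172 + Z(-20, t)*671 = -172 + (-11/8 + (11/16)*(-20))*671 = -172 + (-11/8 - 55/4)*671 = -172 - 121/8*671 = -172 - 81191/8 = -82567/8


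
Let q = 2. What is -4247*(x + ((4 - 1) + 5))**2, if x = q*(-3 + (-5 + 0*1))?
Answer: -271808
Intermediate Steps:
x = -16 (x = 2*(-3 + (-5 + 0*1)) = 2*(-3 + (-5 + 0)) = 2*(-3 - 5) = 2*(-8) = -16)
-4247*(x + ((4 - 1) + 5))**2 = -4247*(-16 + ((4 - 1) + 5))**2 = -4247*(-16 + (3 + 5))**2 = -4247*(-16 + 8)**2 = -4247*(-8)**2 = -4247*64 = -271808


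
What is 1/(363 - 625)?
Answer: -1/262 ≈ -0.0038168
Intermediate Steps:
1/(363 - 625) = 1/(-262) = -1/262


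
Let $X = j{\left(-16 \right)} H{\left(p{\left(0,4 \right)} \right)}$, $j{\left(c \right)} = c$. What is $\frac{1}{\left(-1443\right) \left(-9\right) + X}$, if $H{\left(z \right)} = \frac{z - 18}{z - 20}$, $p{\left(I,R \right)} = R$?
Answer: $\frac{1}{12973} \approx 7.7083 \cdot 10^{-5}$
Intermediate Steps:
$H{\left(z \right)} = \frac{-18 + z}{-20 + z}$
$X = -14$ ($X = - 16 \frac{-18 + 4}{-20 + 4} = - 16 \frac{1}{-16} \left(-14\right) = - 16 \left(\left(- \frac{1}{16}\right) \left(-14\right)\right) = \left(-16\right) \frac{7}{8} = -14$)
$\frac{1}{\left(-1443\right) \left(-9\right) + X} = \frac{1}{\left(-1443\right) \left(-9\right) - 14} = \frac{1}{12987 - 14} = \frac{1}{12973}$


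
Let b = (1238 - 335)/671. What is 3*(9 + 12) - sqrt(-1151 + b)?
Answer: 63 - I*sqrt(517621478)/671 ≈ 63.0 - 33.907*I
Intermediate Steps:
b = 903/671 (b = 903*(1/671) = 903/671 ≈ 1.3458)
3*(9 + 12) - sqrt(-1151 + b) = 3*(9 + 12) - sqrt(-1151 + 903/671) = 3*21 - sqrt(-771418/671) = 63 - I*sqrt(517621478)/671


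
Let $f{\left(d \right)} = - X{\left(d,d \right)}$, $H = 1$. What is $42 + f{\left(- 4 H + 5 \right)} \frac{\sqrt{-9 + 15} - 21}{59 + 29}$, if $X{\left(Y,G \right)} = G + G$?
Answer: $\frac{1869}{44} - \frac{\sqrt{6}}{44} \approx 42.422$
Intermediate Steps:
$X{\left(Y,G \right)} = 2 G$
$f{\left(d \right)} = - 2 d$
$42 + f{\left(- 4 H + 5 \right)} \frac{\sqrt{-9 + 15} - 21}{59 + 29} = 42 + - 2 \left(\left(-4\right) 1 + 5\right) \frac{\sqrt{-9 + 15} - 21}{59 + 29} = 42 + - 2 \left(-4 + 5\right) \frac{\sqrt{6} - 21}{88} = 42 + \left(-2\right) 1 \left(-21 + \sqrt{6}\right) \frac{1}{88} = 42 - 2 \left(- \frac{21}{88} + \frac{\sqrt{6}}{88}\right) = 42 + \left(\frac{21}{44} - \frac{\sqrt{6}}{44}\right) = \frac{1869}{44} - \frac{\sqrt{6}}{44}$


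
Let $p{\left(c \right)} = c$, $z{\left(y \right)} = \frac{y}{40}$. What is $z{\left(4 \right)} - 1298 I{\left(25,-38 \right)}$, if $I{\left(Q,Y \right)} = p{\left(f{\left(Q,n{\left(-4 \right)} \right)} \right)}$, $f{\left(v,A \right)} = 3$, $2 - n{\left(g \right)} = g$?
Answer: $- \frac{38939}{10} \approx -3893.9$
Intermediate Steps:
$n{\left(g \right)} = 2 - g$
$z{\left(y \right)} = \frac{y}{40}$ ($z{\left(y \right)} = y \frac{1}{40} = \frac{y}{40}$)
$I{\left(Q,Y \right)} = 3$
$z{\left(4 \right)} - 1298 I{\left(25,-38 \right)} = \frac{1}{40} \cdot 4 - 3894 = \frac{1}{10} - 3894 = - \frac{38939}{10}$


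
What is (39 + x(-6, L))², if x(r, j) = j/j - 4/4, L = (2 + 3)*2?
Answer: 1521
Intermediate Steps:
L = 10 (L = 5*2 = 10)
x(r, j) = 0 (x(r, j) = 1 - 4*¼ = 1 - 1 = 0)
(39 + x(-6, L))² = (39 + 0)² = 39² = 1521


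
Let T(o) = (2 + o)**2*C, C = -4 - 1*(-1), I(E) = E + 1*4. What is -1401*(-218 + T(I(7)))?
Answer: 1015725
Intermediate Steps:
I(E) = 4 + E (I(E) = E + 4 = 4 + E)
C = -3 (C = -4 + 1 = -3)
T(o) = -3*(2 + o)**2 (T(o) = (2 + o)**2*(-3) = -3*(2 + o)**2)
-1401*(-218 + T(I(7))) = -1401*(-218 - 3*(2 + (4 + 7))**2) = -1401*(-218 - 3*(2 + 11)**2) = -1401*(-218 - 3*13**2) = -1401*(-218 - 3*169) = -1401*(-218 - 507) = -1401*(-725) = 1015725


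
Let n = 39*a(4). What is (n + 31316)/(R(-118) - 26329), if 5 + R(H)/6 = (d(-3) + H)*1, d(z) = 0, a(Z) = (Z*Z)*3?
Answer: -33188/27067 ≈ -1.2261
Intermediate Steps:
a(Z) = 3*Z**2 (a(Z) = Z**2*3 = 3*Z**2)
R(H) = -30 + 6*H (R(H) = -30 + 6*((0 + H)*1) = -30 + 6*(H*1) = -30 + 6*H)
n = 1872 (n = 39*(3*4**2) = 39*(3*16) = 39*48 = 1872)
(n + 31316)/(R(-118) - 26329) = (1872 + 31316)/((-30 + 6*(-118)) - 26329) = 33188/((-30 - 708) - 26329) = 33188/(-738 - 26329) = 33188/(-27067) = 33188*(-1/27067) = -33188/27067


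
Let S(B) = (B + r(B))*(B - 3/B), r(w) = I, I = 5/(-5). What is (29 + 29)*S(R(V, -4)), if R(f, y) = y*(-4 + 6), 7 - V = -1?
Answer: 15921/4 ≈ 3980.3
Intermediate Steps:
V = 8 (V = 7 - 1*(-1) = 7 + 1 = 8)
R(f, y) = 2*y (R(f, y) = y*2 = 2*y)
I = -1 (I = 5*(-⅕) = -1)
r(w) = -1
S(B) = (-1 + B)*(B - 3/B) (S(B) = (B - 1)*(B - 3/B) = (-1 + B)*(B - 3/B))
(29 + 29)*S(R(V, -4)) = (29 + 29)*(-3 + (2*(-4))² - 2*(-4) + 3/((2*(-4)))) = 58*(-3 + (-8)² - 1*(-8) + 3/(-8)) = 58*(-3 + 64 + 8 + 3*(-⅛)) = 58*(-3 + 64 + 8 - 3/8) = 58*(549/8) = 15921/4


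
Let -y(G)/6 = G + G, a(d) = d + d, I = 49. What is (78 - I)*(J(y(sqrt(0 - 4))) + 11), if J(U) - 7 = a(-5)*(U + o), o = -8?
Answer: 2842 + 6960*I ≈ 2842.0 + 6960.0*I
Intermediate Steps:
a(d) = 2*d
y(G) = -12*G (y(G) = -6*(G + G) = -12*G)
J(U) = 87 - 10*U (J(U) = 7 + (2*(-5))*(U - 8) = 7 - 10*(-8 + U) = 7 + (80 - 10*U) = 87 - 10*U)
(78 - I)*(J(y(sqrt(0 - 4))) + 11) = (78 - 1*49)*((87 - (-120)*sqrt(0 - 4)) + 11) = (78 - 49)*((87 - (-120)*sqrt(-4)) + 11) = 29*((87 - (-120)*2*I) + 11) = 29*((87 - (-240)*I) + 11) = 29*((87 + 240*I) + 11) = 29*(98 + 240*I) = 2842 + 6960*I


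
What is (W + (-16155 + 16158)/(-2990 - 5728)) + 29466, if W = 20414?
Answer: 144951279/2906 ≈ 49880.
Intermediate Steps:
(W + (-16155 + 16158)/(-2990 - 5728)) + 29466 = (20414 + (-16155 + 16158)/(-2990 - 5728)) + 29466 = (20414 + 3/(-8718)) + 29466 = (20414 + 3*(-1/8718)) + 29466 = (20414 - 1/2906) + 29466 = 59323083/2906 + 29466 = 144951279/2906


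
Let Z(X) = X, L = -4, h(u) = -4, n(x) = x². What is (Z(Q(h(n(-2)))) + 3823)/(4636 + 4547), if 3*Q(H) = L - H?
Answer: 3823/9183 ≈ 0.41631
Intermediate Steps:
Q(H) = -4/3 - H/3 (Q(H) = (-4 - H)/3 = -4/3 - H/3)
(Z(Q(h(n(-2)))) + 3823)/(4636 + 4547) = ((-4/3 - ⅓*(-4)) + 3823)/(4636 + 4547) = ((-4/3 + 4/3) + 3823)/9183 = (0 + 3823)*(1/9183) = 3823*(1/9183) = 3823/9183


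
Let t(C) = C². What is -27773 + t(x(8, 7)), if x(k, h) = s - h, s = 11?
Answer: -27757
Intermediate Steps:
x(k, h) = 11 - h
-27773 + t(x(8, 7)) = -27773 + (11 - 1*7)² = -27773 + (11 - 7)² = -27773 + 4² = -27773 + 16 = -27757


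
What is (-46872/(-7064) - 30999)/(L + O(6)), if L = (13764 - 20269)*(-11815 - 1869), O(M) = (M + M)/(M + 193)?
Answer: -2722942671/7820673424868 ≈ -0.00034817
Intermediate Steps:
O(M) = 2*M/(193 + M) (O(M) = (2*M)/(193 + M) = 2*M/(193 + M))
L = 89014420 (L = -6505*(-13684) = 89014420)
(-46872/(-7064) - 30999)/(L + O(6)) = (-46872/(-7064) - 30999)/(89014420 + 2*6/(193 + 6)) = (-46872*(-1/7064) - 30999)/(89014420 + 2*6/199) = (5859/883 - 30999)/(89014420 + 2*6*(1/199)) = -27366258/(883*(89014420 + 12/199)) = -27366258/(883*17713869592/199) = -27366258/883*199/17713869592 = -2722942671/7820673424868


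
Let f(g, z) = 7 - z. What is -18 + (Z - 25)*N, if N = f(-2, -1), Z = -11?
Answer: -306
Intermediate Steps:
N = 8 (N = 7 - 1*(-1) = 7 + 1 = 8)
-18 + (Z - 25)*N = -18 + (-11 - 25)*8 = -18 - 36*8 = -18 - 288 = -306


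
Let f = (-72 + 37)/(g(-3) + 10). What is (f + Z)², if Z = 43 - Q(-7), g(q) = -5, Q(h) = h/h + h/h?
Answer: 1156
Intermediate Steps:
Q(h) = 2 (Q(h) = 1 + 1 = 2)
f = -7 (f = (-72 + 37)/(-5 + 10) = -35/5 = -35*⅕ = -7)
Z = 41 (Z = 43 - 1*2 = 43 - 2 = 41)
(f + Z)² = (-7 + 41)² = 34² = 1156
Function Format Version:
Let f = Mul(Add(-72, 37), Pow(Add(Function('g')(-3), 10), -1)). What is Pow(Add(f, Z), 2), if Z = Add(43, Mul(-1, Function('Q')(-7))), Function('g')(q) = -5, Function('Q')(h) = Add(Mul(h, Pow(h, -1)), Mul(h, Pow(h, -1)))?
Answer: 1156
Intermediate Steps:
Function('Q')(h) = 2 (Function('Q')(h) = Add(1, 1) = 2)
f = -7 (f = Mul(Add(-72, 37), Pow(Add(-5, 10), -1)) = Mul(-35, Pow(5, -1)) = Mul(-35, Rational(1, 5)) = -7)
Z = 41 (Z = Add(43, Mul(-1, 2)) = Add(43, -2) = 41)
Pow(Add(f, Z), 2) = Pow(Add(-7, 41), 2) = Pow(34, 2) = 1156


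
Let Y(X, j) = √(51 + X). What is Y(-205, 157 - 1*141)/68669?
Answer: I*√154/68669 ≈ 0.00018072*I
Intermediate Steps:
Y(-205, 157 - 1*141)/68669 = √(51 - 205)/68669 = √(-154)*(1/68669) = (I*√154)*(1/68669) = I*√154/68669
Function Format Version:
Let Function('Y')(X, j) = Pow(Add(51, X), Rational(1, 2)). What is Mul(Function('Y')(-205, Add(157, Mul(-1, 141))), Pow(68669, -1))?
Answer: Mul(Rational(1, 68669), I, Pow(154, Rational(1, 2))) ≈ Mul(0.00018072, I)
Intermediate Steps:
Mul(Function('Y')(-205, Add(157, Mul(-1, 141))), Pow(68669, -1)) = Mul(Pow(Add(51, -205), Rational(1, 2)), Pow(68669, -1)) = Mul(Pow(-154, Rational(1, 2)), Rational(1, 68669)) = Mul(Mul(I, Pow(154, Rational(1, 2))), Rational(1, 68669)) = Mul(Rational(1, 68669), I, Pow(154, Rational(1, 2)))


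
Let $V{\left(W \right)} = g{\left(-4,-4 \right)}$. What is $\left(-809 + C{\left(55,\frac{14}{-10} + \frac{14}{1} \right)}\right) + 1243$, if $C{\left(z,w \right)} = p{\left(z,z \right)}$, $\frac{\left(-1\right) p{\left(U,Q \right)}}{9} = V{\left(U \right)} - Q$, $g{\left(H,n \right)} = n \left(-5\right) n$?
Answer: $1649$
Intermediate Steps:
$g{\left(H,n \right)} = - 5 n^{2}$ ($g{\left(H,n \right)} = - 5 n n = - 5 n^{2}$)
$V{\left(W \right)} = -80$ ($V{\left(W \right)} = - 5 \left(-4\right)^{2} = \left(-5\right) 16 = -80$)
$p{\left(U,Q \right)} = 720 + 9 Q$ ($p{\left(U,Q \right)} = - 9 \left(-80 - Q\right) = 720 + 9 Q$)
$C{\left(z,w \right)} = 720 + 9 z$
$\left(-809 + C{\left(55,\frac{14}{-10} + \frac{14}{1} \right)}\right) + 1243 = \left(-809 + \left(720 + 9 \cdot 55\right)\right) + 1243 = \left(-809 + \left(720 + 495\right)\right) + 1243 = \left(-809 + 1215\right) + 1243 = 406 + 1243 = 1649$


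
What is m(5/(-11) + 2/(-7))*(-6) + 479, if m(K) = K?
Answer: 37225/77 ≈ 483.44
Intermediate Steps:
m(5/(-11) + 2/(-7))*(-6) + 479 = (5/(-11) + 2/(-7))*(-6) + 479 = (5*(-1/11) + 2*(-⅐))*(-6) + 479 = (-5/11 - 2/7)*(-6) + 479 = -57/77*(-6) + 479 = 342/77 + 479 = 37225/77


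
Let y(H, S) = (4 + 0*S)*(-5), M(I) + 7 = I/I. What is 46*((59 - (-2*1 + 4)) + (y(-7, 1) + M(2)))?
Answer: 1426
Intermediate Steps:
M(I) = -6 (M(I) = -7 + I/I = -7 + 1 = -6)
y(H, S) = -20 (y(H, S) = (4 + 0)*(-5) = 4*(-5) = -20)
46*((59 - (-2*1 + 4)) + (y(-7, 1) + M(2))) = 46*((59 - (-2*1 + 4)) + (-20 - 6)) = 46*((59 - (-2 + 4)) - 26) = 46*((59 - 1*2) - 26) = 46*((59 - 2) - 26) = 46*(57 - 26) = 46*31 = 1426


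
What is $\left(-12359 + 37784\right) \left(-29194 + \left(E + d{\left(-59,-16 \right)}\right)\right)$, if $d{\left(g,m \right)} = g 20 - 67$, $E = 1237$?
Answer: $-742511700$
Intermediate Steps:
$d{\left(g,m \right)} = -67 + 20 g$ ($d{\left(g,m \right)} = 20 g - 67 = -67 + 20 g$)
$\left(-12359 + 37784\right) \left(-29194 + \left(E + d{\left(-59,-16 \right)}\right)\right) = \left(-12359 + 37784\right) \left(-29194 + \left(1237 + \left(-67 + 20 \left(-59\right)\right)\right)\right) = 25425 \left(-29194 + \left(1237 - 1247\right)\right) = 25425 \left(-29194 - 10\right) = 25425 \left(-29204\right) = -742511700$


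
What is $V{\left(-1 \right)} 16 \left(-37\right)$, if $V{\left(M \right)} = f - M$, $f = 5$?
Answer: $-3552$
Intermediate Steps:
$V{\left(M \right)} = 5 - M$
$V{\left(-1 \right)} 16 \left(-37\right) = \left(5 - -1\right) 16 \left(-37\right) = \left(5 + 1\right) 16 \left(-37\right) = 6 \cdot 16 \left(-37\right) = 96 \left(-37\right) = -3552$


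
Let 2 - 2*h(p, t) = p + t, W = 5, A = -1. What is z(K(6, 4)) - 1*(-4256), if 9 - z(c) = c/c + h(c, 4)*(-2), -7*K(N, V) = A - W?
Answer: 29828/7 ≈ 4261.1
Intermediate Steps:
h(p, t) = 1 - p/2 - t/2 (h(p, t) = 1 - (p + t)/2 = 1 + (-p/2 - t/2) = 1 - p/2 - t/2)
K(N, V) = 6/7 (K(N, V) = -(-1 - 1*5)/7 = -(-1 - 5)/7 = -⅐*(-6) = 6/7)
z(c) = 6 - c (z(c) = 9 - (c/c + (1 - c/2 - ½*4)*(-2)) = 9 - (1 + (1 - c/2 - 2)*(-2)) = 9 - (1 + (-1 - c/2)*(-2)) = 9 - (1 + (2 + c)) = 9 - (3 + c) = 9 + (-3 - c) = 6 - c)
z(K(6, 4)) - 1*(-4256) = (6 - 1*6/7) - 1*(-4256) = (6 - 6/7) + 4256 = 36/7 + 4256 = 29828/7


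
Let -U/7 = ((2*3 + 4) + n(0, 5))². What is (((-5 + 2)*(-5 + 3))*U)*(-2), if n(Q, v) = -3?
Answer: 4116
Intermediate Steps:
U = -343 (U = -7*((2*3 + 4) - 3)² = -7*((6 + 4) - 3)² = -7*(10 - 3)² = -7*7² = -7*49 = -343)
(((-5 + 2)*(-5 + 3))*U)*(-2) = (((-5 + 2)*(-5 + 3))*(-343))*(-2) = (-3*(-2)*(-343))*(-2) = (6*(-343))*(-2) = -2058*(-2) = 4116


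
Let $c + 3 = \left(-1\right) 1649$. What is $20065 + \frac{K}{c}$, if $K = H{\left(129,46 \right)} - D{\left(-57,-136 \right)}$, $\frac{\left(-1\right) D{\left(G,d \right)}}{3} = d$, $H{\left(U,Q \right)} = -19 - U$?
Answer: $\frac{8286984}{413} \approx 20065.0$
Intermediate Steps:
$c = -1652$ ($c = -3 - 1649 = -1652$)
$D{\left(G,d \right)} = - 3 d$
$K = -556$ ($K = \left(-19 - 129\right) - \left(-3\right) \left(-136\right) = \left(-19 - 129\right) - 408 = -148 - 408 = -556$)
$20065 + \frac{K}{c} = 20065 - \frac{556}{-1652} = 20065 - - \frac{139}{413} = 20065 + \frac{139}{413} = \frac{8286984}{413}$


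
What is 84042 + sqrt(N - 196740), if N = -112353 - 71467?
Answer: 84042 + 4*I*sqrt(23785) ≈ 84042.0 + 616.9*I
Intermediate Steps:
N = -183820
84042 + sqrt(N - 196740) = 84042 + sqrt(-183820 - 196740) = 84042 + sqrt(-380560) = 84042 + 4*I*sqrt(23785)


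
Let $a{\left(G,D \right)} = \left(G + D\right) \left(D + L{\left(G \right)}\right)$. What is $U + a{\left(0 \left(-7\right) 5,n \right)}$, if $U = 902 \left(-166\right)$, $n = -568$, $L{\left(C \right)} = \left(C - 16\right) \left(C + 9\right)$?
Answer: $254684$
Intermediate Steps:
$L{\left(C \right)} = \left(-16 + C\right) \left(9 + C\right)$
$U = -149732$
$a{\left(G,D \right)} = \left(D + G\right) \left(-144 + D + G^{2} - 7 G\right)$ ($a{\left(G,D \right)} = \left(G + D\right) \left(D - \left(144 - G^{2} + 7 G\right)\right) = \left(D + G\right) \left(-144 + D + G^{2} - 7 G\right)$)
$U + a{\left(0 \left(-7\right) 5,n \right)} = -149732 - \left(-322624 - 568 \left(144 - \left(0 \left(-7\right) 5\right)^{2} + 7 \cdot 0 \left(-7\right) 5\right) + 0 \left(-7\right) 5 \left(144 - \left(0 \left(-7\right) 5\right)^{2} + 7 \cdot 0 \left(-7\right) 5\right) + 568 \cdot 0 \left(-7\right) 5\right) = -149732 - \left(-322624 - 568 \left(144 - \left(0 \cdot 5\right)^{2} + 7 \cdot 0 \cdot 5\right) + 0 \cdot 5 \left(144 - \left(0 \cdot 5\right)^{2} + 7 \cdot 0 \cdot 5\right) + 568 \cdot 0 \cdot 5\right) = -149732 - \left(-322624 - 568 \left(144 - 0^{2} + 7 \cdot 0\right)\right) = -149732 + \left(322624 + 0 - - 568 \left(144 - 0 + 0\right) - 0 \left(144 - 0 + 0\right)\right) = -149732 + \left(322624 + 0 - - 568 \left(144 + 0 + 0\right) - 0 \left(144 + 0 + 0\right)\right) = -149732 + \left(322624 + 0 - \left(-568\right) 144 - 0 \cdot 144\right) = -149732 + \left(322624 + 0 + 81792 + 0\right) = -149732 + 404416 = 254684$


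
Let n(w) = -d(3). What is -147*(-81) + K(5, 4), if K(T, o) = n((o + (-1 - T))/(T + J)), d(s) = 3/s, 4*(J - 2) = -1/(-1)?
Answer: 11906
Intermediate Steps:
J = 9/4 (J = 2 + (-1/(-1))/4 = 2 + (-1*(-1))/4 = 2 + (1/4)*1 = 2 + 1/4 = 9/4 ≈ 2.2500)
n(w) = -1 (n(w) = -3/3 = -1*1 = -1)
K(T, o) = -1
-147*(-81) + K(5, 4) = -147*(-81) - 1 = 11907 - 1 = 11906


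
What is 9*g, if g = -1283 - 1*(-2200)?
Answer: 8253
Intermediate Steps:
g = 917 (g = -1283 + 2200 = 917)
9*g = 9*917 = 8253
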